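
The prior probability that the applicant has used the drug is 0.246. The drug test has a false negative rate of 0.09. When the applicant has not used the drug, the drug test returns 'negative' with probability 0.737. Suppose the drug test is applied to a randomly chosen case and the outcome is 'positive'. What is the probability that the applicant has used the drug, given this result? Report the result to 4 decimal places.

Let H be the event that the applicant has used the drug. P(H) = 0.246, so P(¬H) = 0.754. With E the 'positive' result, P(E|H) = 0.91 and P(E|¬H) = 0.263.
P(E) = 0.91·0.246 + 0.263·0.754 = 0.22386 + 0.19830 = 0.42216.
By Bayes' theorem, P(H|E) = 0.22386 / 0.42216 = 0.5303.

P(H | E) ≈ 0.5303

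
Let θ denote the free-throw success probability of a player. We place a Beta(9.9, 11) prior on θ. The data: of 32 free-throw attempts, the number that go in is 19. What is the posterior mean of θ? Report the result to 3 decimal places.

Posterior mean ≈ 0.546

The binomial likelihood is conjugate to the Beta prior: with 19 successes and 13 failures, the posterior is Beta(9.9+19, 11+13) = Beta(28.9, 24).
E[θ | data] = 28.9/(28.9+24) = 0.546.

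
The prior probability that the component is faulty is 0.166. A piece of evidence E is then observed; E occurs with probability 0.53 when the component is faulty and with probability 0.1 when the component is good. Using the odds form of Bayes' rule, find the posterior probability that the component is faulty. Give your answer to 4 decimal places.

Prior odds = 0.166/(1−0.166) = 0.19904. In log-odds, ln(0.19904) = -1.6142.
Add log likelihood ratio: ln(5.3000) = 1.6677.
Posterior log-odds = 0.053461, so posterior odds = exp(0.053461) = 1.0549. Converting, P(H|E) = 1.0549/2.0549 = 0.5134.

Posterior probability ≈ 0.5134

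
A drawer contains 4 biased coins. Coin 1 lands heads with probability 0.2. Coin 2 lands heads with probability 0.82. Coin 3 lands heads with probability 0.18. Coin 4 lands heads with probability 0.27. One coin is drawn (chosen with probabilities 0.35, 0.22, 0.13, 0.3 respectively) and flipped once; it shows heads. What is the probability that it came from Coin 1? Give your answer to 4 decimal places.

P(heads|C1) = 0.2; P(heads|C2) = 0.82; P(heads|C3) = 0.18; P(heads|C4) = 0.27.
Prior × likelihood for each source: 0.35·0.2=0.07000, 0.22·0.82=0.1804, 0.13·0.18=0.02340, 0.3·0.27=0.08100. Summing gives P(heads) = 0.35480.
P(Coin 1 | heads) = 0.07000 / 0.35480 = 0.1973.

Posterior probability ≈ 0.1973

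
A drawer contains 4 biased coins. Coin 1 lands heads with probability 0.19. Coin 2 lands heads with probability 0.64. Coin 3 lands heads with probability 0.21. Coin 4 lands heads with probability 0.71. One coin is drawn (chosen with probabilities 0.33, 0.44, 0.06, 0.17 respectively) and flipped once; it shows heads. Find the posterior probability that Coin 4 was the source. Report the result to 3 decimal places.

P(heads|C1) = 0.19; P(heads|C2) = 0.64; P(heads|C3) = 0.21; P(heads|C4) = 0.71.
Prior × likelihood for each source: 0.33·0.19=0.06270, 0.44·0.64=0.2816, 0.06·0.21=0.01260, 0.17·0.71=0.1207. Summing gives P(heads) = 0.47760.
P(Coin 4 | heads) = 0.1207 / 0.47760 = 0.253.

Posterior probability ≈ 0.253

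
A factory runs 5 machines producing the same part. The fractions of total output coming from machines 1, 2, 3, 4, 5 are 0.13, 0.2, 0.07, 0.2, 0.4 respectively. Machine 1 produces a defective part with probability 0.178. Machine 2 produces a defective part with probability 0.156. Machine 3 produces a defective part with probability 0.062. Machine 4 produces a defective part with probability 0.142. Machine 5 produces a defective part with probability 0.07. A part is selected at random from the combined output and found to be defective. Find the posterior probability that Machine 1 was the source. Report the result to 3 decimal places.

P(defective|M1) = 0.178; P(defective|M2) = 0.156; P(defective|M3) = 0.062; P(defective|M4) = 0.142; P(defective|M5) = 0.07.
Prior × likelihood for each source: 0.13·0.178=0.02314, 0.2·0.156=0.03120, 0.07·0.062=0.004340, 0.2·0.142=0.02840, 0.4·0.07=0.02800. Summing gives P(defective) = 0.11508.
P(Machine 1 | defective) = 0.02314 / 0.11508 = 0.201.

Posterior probability ≈ 0.201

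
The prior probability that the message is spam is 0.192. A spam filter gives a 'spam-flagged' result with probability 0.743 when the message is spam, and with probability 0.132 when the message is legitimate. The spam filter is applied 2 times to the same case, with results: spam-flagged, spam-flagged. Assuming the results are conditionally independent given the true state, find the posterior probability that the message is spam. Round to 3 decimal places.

Posterior P(H) ≈ 0.883

With H the event that the message is spam, the joint likelihood of the observed sequence is P(data|H) = 0.743·0.743 = 0.55205 and P(data|¬H) = 0.132·0.132 = 0.017424.
Bayes: P(H|data) = 0.192·0.55205 / (0.192·0.55205 + 0.808·0.017424) = 0.10599/0.12007 = 0.8827.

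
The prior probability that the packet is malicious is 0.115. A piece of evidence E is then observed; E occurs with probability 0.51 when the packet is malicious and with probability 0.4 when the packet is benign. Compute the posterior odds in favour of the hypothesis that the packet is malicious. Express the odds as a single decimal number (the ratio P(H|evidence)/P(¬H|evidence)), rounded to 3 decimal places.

Posterior odds ≈ 0.166

Prior odds = 0.115/(1−0.115) = 0.12994.
Likelihood ratio for E = 0.51/0.4 = 1.2750.
Posterior odds = prior odds × LR = 0.16568.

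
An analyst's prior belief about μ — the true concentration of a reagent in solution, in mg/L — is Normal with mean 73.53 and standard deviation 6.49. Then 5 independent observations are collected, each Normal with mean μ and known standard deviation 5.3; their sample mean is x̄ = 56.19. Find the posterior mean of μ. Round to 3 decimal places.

Prior precision 1/τ₀² = 1/6.49² = 0.0237416; data precision n/σ² = 5/5.3² = 0.177999.
Posterior precision = 0.0237416 + 0.177999 = 0.201741.
Posterior mean = (0.0237416·73.53 + 0.177999·56.19) / 0.201741 = 58.231.

Posterior mean ≈ 58.231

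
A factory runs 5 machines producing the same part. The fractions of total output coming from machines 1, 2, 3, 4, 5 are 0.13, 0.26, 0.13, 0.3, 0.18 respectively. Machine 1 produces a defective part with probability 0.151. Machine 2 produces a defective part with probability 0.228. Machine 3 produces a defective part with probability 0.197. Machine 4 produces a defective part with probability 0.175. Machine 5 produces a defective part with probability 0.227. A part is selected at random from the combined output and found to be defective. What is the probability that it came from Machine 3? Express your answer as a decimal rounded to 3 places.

Tabulate prior·likelihood by source: [1] prior 0.13, lik 0.151, product 0.01963; [2] prior 0.26, lik 0.228, product 0.05928; [3] prior 0.13, lik 0.197, product 0.02561; [4] prior 0.3, lik 0.175, product 0.05250; [5] prior 0.18, lik 0.227, product 0.04086.
Normalizing constant = 0.19788; the posterior for Machine 3 is its product over the sum, 0.02561/0.19788 = 0.129.

Posterior probability ≈ 0.129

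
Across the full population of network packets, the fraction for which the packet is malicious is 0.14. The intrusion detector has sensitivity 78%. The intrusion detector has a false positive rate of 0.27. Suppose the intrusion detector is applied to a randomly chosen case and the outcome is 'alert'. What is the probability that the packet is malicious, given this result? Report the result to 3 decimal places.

P(H | E) ≈ 0.320

Write H for 'the packet is malicious'. Prior odds H:¬H = 0.14/0.86 = 0.16279. For the 'alert' outcome, the likelihood ratio is 0.78/0.27 = 2.8889.
Posterior odds = 0.16279 × 2.8889 = 0.47028, so P(H|E) = 0.47028/(1+0.47028) = 0.320.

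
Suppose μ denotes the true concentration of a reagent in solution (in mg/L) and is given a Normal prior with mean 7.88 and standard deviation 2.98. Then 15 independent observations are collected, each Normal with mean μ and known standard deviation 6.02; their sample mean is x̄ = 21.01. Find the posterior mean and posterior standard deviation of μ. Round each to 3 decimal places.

With known σ, the Normal prior is conjugate. Weight on the data is w = (n/σ²)/(n/σ² + 1/τ₀²) = 0.413903/(0.413903+0.112608) = 0.78612.
Posterior mean = w·x̄ + (1−w)·μ₀ = 0.78612·21.01 + 0.21388·7.88 = 18.202. Posterior variance = 1/(0.413903+0.112608) = 1.89930, so SD = 1.378.

Posterior mean ≈ 18.202; posterior SD ≈ 1.378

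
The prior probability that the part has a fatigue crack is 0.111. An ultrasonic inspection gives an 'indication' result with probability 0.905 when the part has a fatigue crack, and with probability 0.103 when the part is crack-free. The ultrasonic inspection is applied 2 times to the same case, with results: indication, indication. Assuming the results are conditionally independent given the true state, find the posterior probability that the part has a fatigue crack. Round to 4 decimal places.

With H the event that the part has a fatigue crack, the joint likelihood of the observed sequence is P(data|H) = 0.905·0.905 = 0.81903 and P(data|¬H) = 0.103·0.103 = 0.010609.
Bayes: P(H|data) = 0.111·0.81903 / (0.111·0.81903 + 0.889·0.010609) = 0.090912/0.10034 = 0.9060.

Posterior P(H) ≈ 0.9060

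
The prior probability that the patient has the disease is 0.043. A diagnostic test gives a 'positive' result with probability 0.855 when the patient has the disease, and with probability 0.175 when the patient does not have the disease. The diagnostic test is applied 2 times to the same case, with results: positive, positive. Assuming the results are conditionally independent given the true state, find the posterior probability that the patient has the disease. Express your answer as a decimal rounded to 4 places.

Posterior P(H) ≈ 0.5175

With H the event that the patient has the disease, the joint likelihood of the observed sequence is P(data|H) = 0.855·0.855 = 0.73102 and P(data|¬H) = 0.175·0.175 = 0.030625.
Bayes: P(H|data) = 0.043·0.73102 / (0.043·0.73102 + 0.957·0.030625) = 0.031434/0.060742 = 0.5175.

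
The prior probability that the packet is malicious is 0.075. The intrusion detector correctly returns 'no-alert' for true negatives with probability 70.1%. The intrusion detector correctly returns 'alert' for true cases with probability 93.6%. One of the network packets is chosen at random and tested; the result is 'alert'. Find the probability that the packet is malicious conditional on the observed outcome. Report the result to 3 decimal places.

Write H for 'the packet is malicious'. Prior odds H:¬H = 0.075/0.925 = 0.081081. For the 'alert' outcome, the likelihood ratio is 0.936/0.299 = 3.1304.
Posterior odds = 0.081081 × 3.1304 = 0.25382, so P(H|E) = 0.25382/(1+0.25382) = 0.202.

P(H | E) ≈ 0.202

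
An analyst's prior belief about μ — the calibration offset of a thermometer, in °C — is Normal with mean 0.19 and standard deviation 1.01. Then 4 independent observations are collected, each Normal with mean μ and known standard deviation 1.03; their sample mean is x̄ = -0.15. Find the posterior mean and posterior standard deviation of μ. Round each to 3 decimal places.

Posterior mean ≈ -0.080; posterior SD ≈ 0.459

With known σ, the Normal prior is conjugate. Weight on the data is w = (n/σ²)/(n/σ² + 1/τ₀²) = 3.77038/(3.77038+0.980296) = 0.79365.
Posterior mean = w·x̄ + (1−w)·μ₀ = 0.79365·-0.15 + 0.20635·0.19 = -0.080. Posterior variance = 1/(3.77038+0.980296) = 0.210496, so SD = 0.459.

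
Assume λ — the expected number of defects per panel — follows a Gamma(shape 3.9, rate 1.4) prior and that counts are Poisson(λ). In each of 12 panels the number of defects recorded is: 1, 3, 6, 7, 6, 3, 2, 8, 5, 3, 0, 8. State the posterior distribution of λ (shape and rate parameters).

Posterior: Gamma(shape=55.9, rate=13.4)

The Poisson likelihood adds the total count to the shape and the number of exposure periods to the rate. Here ∑xᵢ = 52 and n = 12, so shape 3.9→55.9 and rate 1.4→13.4.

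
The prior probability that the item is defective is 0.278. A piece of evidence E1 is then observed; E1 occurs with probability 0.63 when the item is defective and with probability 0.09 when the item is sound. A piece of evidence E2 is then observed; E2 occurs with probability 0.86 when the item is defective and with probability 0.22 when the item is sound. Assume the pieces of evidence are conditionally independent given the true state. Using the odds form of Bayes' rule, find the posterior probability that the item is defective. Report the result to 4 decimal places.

Prior odds = 0.278/(1−0.278) = 0.38504.
Likelihood ratio for E1 = 0.63/0.09 = 7.0000.
Likelihood ratio for E2 = 0.86/0.22 = 3.9091.
Posterior odds = prior odds × LR₁ × LR₂ = 10.536.
Posterior probability = odds/(1+odds) = 10.536/11.536 = 0.9133.

Posterior probability ≈ 0.9133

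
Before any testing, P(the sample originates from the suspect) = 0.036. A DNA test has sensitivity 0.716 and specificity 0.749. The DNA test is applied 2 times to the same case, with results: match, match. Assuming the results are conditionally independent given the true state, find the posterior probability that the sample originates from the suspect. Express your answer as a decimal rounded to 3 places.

Posterior P(H) ≈ 0.233

With H the event that the sample originates from the suspect, the joint likelihood of the observed sequence is P(data|H) = 0.716·0.716 = 0.51266 and P(data|¬H) = 0.251·0.251 = 0.063001.
Bayes: P(H|data) = 0.036·0.51266 / (0.036·0.51266 + 0.964·0.063001) = 0.018456/0.079189 = 0.2331.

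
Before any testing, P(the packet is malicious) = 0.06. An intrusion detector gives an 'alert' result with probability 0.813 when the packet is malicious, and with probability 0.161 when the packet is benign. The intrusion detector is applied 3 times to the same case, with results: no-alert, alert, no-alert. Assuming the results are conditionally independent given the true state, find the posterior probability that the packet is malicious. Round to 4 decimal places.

Posterior P(H) ≈ 0.0158

With H the event that the packet is malicious, the joint likelihood of the observed sequence is P(data|H) = 0.187·0.813·0.187 = 0.028430 and P(data|¬H) = 0.839·0.161·0.839 = 0.11333.
Bayes: P(H|data) = 0.06·0.028430 / (0.06·0.028430 + 0.94·0.11333) = 0.0017058/0.10824 = 0.0158.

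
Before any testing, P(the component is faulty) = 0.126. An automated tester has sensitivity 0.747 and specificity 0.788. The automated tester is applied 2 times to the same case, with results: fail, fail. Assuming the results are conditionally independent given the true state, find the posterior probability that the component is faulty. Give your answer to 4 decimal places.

Posterior P(H) ≈ 0.6416

Let H be the event that the component is faulty; start with P(H) = 0.126. P('fail'|H) = 0.747, P('fail'|¬H) = 0.212.
Update on result 1 ('fail'): P(H) ← 0.747·0.1260 / (0.747·0.1260 + 0.212·0.8740) = 0.094122/0.27941 = 0.3369.
Update on result 2 ('fail'): P(H) ← 0.747·0.3369 / (0.747·0.3369 + 0.212·0.6631) = 0.25163/0.39222 = 0.6416.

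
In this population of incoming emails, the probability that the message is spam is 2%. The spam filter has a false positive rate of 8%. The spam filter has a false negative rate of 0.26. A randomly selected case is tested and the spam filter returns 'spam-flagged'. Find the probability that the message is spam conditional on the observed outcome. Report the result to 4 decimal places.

P(H | E) ≈ 0.1588

Write H for 'the message is spam'. Prior odds H:¬H = 0.02/0.98 = 0.020408. For the 'spam-flagged' outcome, the likelihood ratio is 0.74/0.08 = 9.2500.
Posterior odds = 0.020408 × 9.2500 = 0.18878, so P(H|E) = 0.18878/(1+0.18878) = 0.1588.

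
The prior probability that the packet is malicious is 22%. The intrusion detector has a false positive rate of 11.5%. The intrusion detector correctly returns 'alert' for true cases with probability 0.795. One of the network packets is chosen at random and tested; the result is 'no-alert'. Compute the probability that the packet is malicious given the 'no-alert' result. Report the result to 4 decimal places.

P(H | E) ≈ 0.0613

Write H for 'the packet is malicious'. Prior odds H:¬H = 0.22/0.78 = 0.28205. For the 'no-alert' outcome, the likelihood ratio is 0.205/0.885 = 0.23164.
Posterior odds = 0.28205 × 0.23164 = 0.065334, so P(H|E) = 0.065334/(1+0.065334) = 0.0613.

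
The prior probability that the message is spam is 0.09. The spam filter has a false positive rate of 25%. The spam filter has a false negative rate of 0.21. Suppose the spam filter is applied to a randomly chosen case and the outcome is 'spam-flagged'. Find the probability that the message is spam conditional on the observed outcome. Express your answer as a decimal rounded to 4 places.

P(H | E) ≈ 0.2381

Let H be the event that the message is spam. P(H) = 0.09, so P(¬H) = 0.91. With E the 'spam-flagged' result, P(E|H) = 0.79 and P(E|¬H) = 0.25.
P(E) = 0.79·0.09 + 0.25·0.91 = 0.071100 + 0.22750 = 0.29860.
By Bayes' theorem, P(H|E) = 0.071100 / 0.29860 = 0.2381.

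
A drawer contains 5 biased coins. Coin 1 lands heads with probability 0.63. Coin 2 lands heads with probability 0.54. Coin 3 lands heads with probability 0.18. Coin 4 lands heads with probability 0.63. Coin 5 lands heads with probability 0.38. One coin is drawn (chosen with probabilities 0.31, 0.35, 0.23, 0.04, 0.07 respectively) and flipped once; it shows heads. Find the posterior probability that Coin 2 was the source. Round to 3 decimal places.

Posterior probability ≈ 0.396

P(heads|C1) = 0.63; P(heads|C2) = 0.54; P(heads|C3) = 0.18; P(heads|C4) = 0.63; P(heads|C5) = 0.38.
Prior × likelihood for each source: 0.31·0.63=0.1953, 0.35·0.54=0.1890, 0.23·0.18=0.04140, 0.04·0.63=0.02520, 0.07·0.38=0.02660. Summing gives P(heads) = 0.47750.
P(Coin 2 | heads) = 0.1890 / 0.47750 = 0.396.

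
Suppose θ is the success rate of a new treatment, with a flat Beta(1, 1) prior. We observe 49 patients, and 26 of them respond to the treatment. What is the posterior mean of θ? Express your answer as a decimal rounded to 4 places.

The binomial likelihood is conjugate to the Beta prior: with 26 successes and 23 failures, the posterior is Beta(1+26, 1+23) = Beta(27, 24).
E[θ | data] = 27/(27+24) = 0.5294.

Posterior mean ≈ 0.5294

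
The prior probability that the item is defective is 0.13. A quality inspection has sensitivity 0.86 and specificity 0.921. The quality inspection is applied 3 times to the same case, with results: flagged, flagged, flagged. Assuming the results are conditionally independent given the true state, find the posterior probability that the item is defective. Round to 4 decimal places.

Posterior P(H) ≈ 0.9948

Let H be the event that the item is defective; start with P(H) = 0.13. P('flagged'|H) = 0.86, P('flagged'|¬H) = 0.079.
Update on result 1 ('flagged'): P(H) ← 0.86·0.1300 / (0.86·0.1300 + 0.079·0.8700) = 0.11180/0.18053 = 0.6193.
Update on result 2 ('flagged'): P(H) ← 0.86·0.6193 / (0.86·0.6193 + 0.079·0.3807) = 0.53259/0.56266 = 0.9465.
Update on result 3 ('flagged'): P(H) ← 0.86·0.9465 / (0.86·0.9465 + 0.079·0.0535) = 0.81403/0.81825 = 0.9948.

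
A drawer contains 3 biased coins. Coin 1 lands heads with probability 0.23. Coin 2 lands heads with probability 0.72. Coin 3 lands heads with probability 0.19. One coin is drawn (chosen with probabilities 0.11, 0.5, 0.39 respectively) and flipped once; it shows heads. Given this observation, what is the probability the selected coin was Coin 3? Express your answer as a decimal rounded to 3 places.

Posterior probability ≈ 0.161

Tabulate prior·likelihood by source: [1] prior 0.11, lik 0.23, product 0.02530; [2] prior 0.5, lik 0.72, product 0.3600; [3] prior 0.39, lik 0.19, product 0.07410.
Normalizing constant = 0.45940; the posterior for Coin 3 is its product over the sum, 0.07410/0.45940 = 0.161.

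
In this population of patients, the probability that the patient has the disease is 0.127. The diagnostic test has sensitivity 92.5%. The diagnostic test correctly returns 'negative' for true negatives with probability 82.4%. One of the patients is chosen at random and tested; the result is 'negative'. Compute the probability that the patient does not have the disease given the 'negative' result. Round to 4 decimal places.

P(¬H | E) ≈ 0.9869

Write H for 'the patient has the disease'. Prior odds H:¬H = 0.127/0.873 = 0.14548. For the 'negative' outcome, the likelihood ratio is 0.075/0.824 = 0.091019.
Posterior odds = 0.14548 × 0.091019 = 0.013241, so P(H|E) = 0.013241/(1+0.013241) = 0.0131. Then P(¬H|E) = 1 − 0.0131 = 0.9869.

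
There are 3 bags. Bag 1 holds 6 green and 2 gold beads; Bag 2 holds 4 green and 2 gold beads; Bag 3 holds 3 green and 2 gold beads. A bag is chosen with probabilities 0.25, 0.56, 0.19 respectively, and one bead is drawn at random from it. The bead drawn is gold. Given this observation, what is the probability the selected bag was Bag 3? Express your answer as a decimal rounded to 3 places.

P(gold|Bag 1) = 0.25; P(gold|Bag 2) = 0.3333; P(gold|Bag 3) = 0.4.
Prior × likelihood for each source: 0.25·0.25=0.06250, 0.56·0.3333=0.1867, 0.19·0.4=0.07600. Summing gives P(gold) = 0.32517.
P(Bag 3 | gold) = 0.07600 / 0.32517 = 0.234.

Posterior probability ≈ 0.234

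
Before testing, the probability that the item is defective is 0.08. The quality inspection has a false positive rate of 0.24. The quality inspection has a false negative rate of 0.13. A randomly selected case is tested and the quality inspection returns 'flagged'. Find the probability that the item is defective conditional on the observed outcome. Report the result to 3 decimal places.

P(H | E) ≈ 0.240

Let H be the event that the item is defective. P(H) = 0.08, so P(¬H) = 0.92. With E the 'flagged' result, P(E|H) = 0.87 and P(E|¬H) = 0.24.
P(E) = 0.87·0.08 + 0.24·0.92 = 0.069600 + 0.22080 = 0.29040.
By Bayes' theorem, P(H|E) = 0.069600 / 0.29040 = 0.240.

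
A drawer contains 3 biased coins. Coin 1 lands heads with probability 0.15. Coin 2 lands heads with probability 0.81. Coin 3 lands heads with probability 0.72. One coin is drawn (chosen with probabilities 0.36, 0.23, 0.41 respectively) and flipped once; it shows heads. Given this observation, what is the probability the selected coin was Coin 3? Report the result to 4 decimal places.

P(heads|C1) = 0.15; P(heads|C2) = 0.81; P(heads|C3) = 0.72.
Prior × likelihood for each source: 0.36·0.15=0.05400, 0.23·0.81=0.1863, 0.41·0.72=0.2952. Summing gives P(heads) = 0.53550.
P(Coin 3 | heads) = 0.2952 / 0.53550 = 0.5513.

Posterior probability ≈ 0.5513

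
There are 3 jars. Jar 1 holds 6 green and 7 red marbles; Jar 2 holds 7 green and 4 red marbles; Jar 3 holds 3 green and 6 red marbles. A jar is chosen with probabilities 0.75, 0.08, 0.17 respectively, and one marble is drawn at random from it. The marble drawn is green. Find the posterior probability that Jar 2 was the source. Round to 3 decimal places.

Posterior probability ≈ 0.112

Tabulate prior·likelihood by source: [1] prior 0.75, lik 0.4615, product 0.3462; [2] prior 0.08, lik 0.6364, product 0.05091; [3] prior 0.17, lik 0.3333, product 0.05667.
Normalizing constant = 0.45373; the posterior for Jar 2 is its product over the sum, 0.05091/0.45373 = 0.112.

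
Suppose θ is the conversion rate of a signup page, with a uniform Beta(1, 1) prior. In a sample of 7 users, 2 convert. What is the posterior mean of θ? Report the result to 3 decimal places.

Observing 2 successes and 5 failures updates Beta(1, 1) by adding the success and failure counts to the two shape parameters: α = 1+2 = 3, β = 1+5 = 6.
E[θ | data] = 3/(3+6) = 0.333.

Posterior mean ≈ 0.333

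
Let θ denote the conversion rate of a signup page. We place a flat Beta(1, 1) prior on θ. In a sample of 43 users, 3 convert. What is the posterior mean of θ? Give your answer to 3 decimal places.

Posterior mean ≈ 0.089

Observing 3 successes and 40 failures updates Beta(1, 1) by adding the success and failure counts to the two shape parameters: α = 1+3 = 4, β = 1+40 = 41.
Posterior mean = α/(α+β) = 4/45 = 0.089.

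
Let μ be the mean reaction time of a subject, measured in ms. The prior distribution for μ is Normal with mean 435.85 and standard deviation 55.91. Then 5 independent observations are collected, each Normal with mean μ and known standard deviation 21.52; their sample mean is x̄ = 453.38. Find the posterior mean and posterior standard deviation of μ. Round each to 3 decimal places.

Prior precision 1/τ₀² = 1/55.91² = 0.00031990; data precision n/σ² = 5/21.52² = 0.0107966.
Posterior precision = 0.00031990 + 0.0107966 = 0.0111165, giving posterior SD = 1/√0.0111165 = 9.485.
Posterior mean = (0.00031990·435.85 + 0.0107966·453.38) / 0.0111165 = 452.876.

Posterior mean ≈ 452.876; posterior SD ≈ 9.485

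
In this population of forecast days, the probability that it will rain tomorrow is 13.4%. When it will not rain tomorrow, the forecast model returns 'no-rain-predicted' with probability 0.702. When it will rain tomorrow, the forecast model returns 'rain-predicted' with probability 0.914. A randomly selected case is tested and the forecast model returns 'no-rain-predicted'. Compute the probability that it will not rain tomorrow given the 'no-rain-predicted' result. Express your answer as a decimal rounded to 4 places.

Let H be the event that it will rain tomorrow. P(H) = 0.134, so P(¬H) = 0.866. With E the 'no-rain-predicted' result, P(E|H) = 0.086 and P(E|¬H) = 0.702.
P(E) = 0.086·0.134 + 0.702·0.866 = 0.011524 + 0.60793 = 0.61946.
By Bayes' theorem, P(H|E) = 0.011524 / 0.61946 = 0.0186. Hence P(¬H|E) = 1 − 0.0186 = 0.9814.

P(¬H | E) ≈ 0.9814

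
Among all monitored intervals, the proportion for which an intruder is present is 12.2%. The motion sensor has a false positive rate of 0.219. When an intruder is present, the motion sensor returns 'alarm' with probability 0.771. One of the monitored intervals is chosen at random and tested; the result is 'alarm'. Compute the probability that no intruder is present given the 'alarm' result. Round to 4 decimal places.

P(¬H | E) ≈ 0.6715

Let H be the event that an intruder is present. P(H) = 0.122, so P(¬H) = 0.878. With E the 'alarm' result, P(E|H) = 0.771 and P(E|¬H) = 0.219.
P(E) = 0.771·0.122 + 0.219·0.878 = 0.094062 + 0.19228 = 0.28634.
By Bayes' theorem, P(H|E) = 0.094062 / 0.28634 = 0.3285. Hence P(¬H|E) = 1 − 0.3285 = 0.6715.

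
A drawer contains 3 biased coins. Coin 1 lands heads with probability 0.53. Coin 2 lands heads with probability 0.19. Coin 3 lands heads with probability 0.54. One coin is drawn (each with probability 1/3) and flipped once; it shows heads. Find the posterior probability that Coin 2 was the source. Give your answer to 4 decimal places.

Tabulate prior·likelihood by source: [1] prior 0.333333, lik 0.53, product 0.1767; [2] prior 0.333333, lik 0.19, product 0.06333; [3] prior 0.333333, lik 0.54, product 0.1800.
Normalizing constant = 0.42000; the posterior for Coin 2 is its product over the sum, 0.06333/0.42000 = 0.1508.

Posterior probability ≈ 0.1508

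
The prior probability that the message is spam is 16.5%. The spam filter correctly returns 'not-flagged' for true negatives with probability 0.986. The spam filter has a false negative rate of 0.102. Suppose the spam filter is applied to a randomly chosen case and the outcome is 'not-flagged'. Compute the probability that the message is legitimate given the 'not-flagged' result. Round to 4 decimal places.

Write H for 'the message is spam'. Prior odds H:¬H = 0.165/0.835 = 0.19760. For the 'not-flagged' outcome, the likelihood ratio is 0.102/0.986 = 0.10345.
Posterior odds = 0.19760 × 0.10345 = 0.020442, so P(H|E) = 0.020442/(1+0.020442) = 0.0200. Then P(¬H|E) = 1 − 0.0200 = 0.9800.

P(¬H | E) ≈ 0.9800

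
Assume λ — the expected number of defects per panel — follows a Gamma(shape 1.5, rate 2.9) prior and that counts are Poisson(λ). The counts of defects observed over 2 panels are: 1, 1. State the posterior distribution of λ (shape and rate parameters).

Posterior: Gamma(shape=3.5, rate=4.9)

Total count ∑xᵢ = 2 over n = 2 panels.
Gamma is conjugate to the Poisson likelihood: posterior is Gamma(shape = 1.5+2 = 3.5, rate = 2.9+2 = 4.9).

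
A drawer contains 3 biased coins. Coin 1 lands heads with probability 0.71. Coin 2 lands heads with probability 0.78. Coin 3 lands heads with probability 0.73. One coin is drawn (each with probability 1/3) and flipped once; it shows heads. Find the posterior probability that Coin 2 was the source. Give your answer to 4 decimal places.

Posterior probability ≈ 0.3514

Tabulate prior·likelihood by source: [1] prior 0.333333, lik 0.71, product 0.2367; [2] prior 0.333333, lik 0.78, product 0.2600; [3] prior 0.333333, lik 0.73, product 0.2433.
Normalizing constant = 0.74000; the posterior for Coin 2 is its product over the sum, 0.2600/0.74000 = 0.3514.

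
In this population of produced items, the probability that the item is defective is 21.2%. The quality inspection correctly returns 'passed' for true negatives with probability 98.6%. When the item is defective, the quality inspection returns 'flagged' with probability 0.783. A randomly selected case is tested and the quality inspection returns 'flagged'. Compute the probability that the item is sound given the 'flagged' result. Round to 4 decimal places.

Write H for 'the item is defective'. Prior odds H:¬H = 0.212/0.788 = 0.26904. For the 'flagged' outcome, the likelihood ratio is 0.783/0.014 = 55.929.
Posterior odds = 0.26904 × 55.929 = 15.047, so P(H|E) = 15.047/(1+15.047) = 0.9377. Then P(¬H|E) = 1 − 0.9377 = 0.0623.

P(¬H | E) ≈ 0.0623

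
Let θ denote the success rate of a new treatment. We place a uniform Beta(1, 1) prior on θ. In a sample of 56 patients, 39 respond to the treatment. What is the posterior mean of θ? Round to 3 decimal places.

The binomial likelihood is conjugate to the Beta prior: with 39 successes and 17 failures, the posterior is Beta(1+39, 1+17) = Beta(40, 18).
Posterior mean = α/(α+β) = 40/58 = 0.690.

Posterior mean ≈ 0.690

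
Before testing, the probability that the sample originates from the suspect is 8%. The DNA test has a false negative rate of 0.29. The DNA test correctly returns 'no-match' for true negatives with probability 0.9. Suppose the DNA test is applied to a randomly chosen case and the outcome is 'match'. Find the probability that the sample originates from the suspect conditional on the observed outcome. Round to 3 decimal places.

Write H for 'the sample originates from the suspect'. Prior odds H:¬H = 0.08/0.92 = 0.086957. For the 'match' outcome, the likelihood ratio is 0.71/0.1 = 7.1000.
Posterior odds = 0.086957 × 7.1000 = 0.61739, so P(H|E) = 0.61739/(1+0.61739) = 0.382.

P(H | E) ≈ 0.382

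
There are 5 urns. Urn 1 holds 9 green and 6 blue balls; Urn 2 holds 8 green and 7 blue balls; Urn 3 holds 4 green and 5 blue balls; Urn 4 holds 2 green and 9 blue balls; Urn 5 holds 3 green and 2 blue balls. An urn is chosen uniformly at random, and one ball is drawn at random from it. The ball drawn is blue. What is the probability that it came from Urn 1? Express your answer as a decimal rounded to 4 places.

Posterior probability ≈ 0.1515

P(blue|Urn 1) = 0.4; P(blue|Urn 2) = 0.4667; P(blue|Urn 3) = 0.5556; P(blue|Urn 4) = 0.8182; P(blue|Urn 5) = 0.4.
Prior × likelihood for each source: 0.2·0.4=0.08000, 0.2·0.4667=0.09333, 0.2·0.5556=0.1111, 0.2·0.8182=0.1636, 0.2·0.4=0.08000. Summing gives P(blue) = 0.52808.
P(Urn 1 | blue) = 0.08000 / 0.52808 = 0.1515.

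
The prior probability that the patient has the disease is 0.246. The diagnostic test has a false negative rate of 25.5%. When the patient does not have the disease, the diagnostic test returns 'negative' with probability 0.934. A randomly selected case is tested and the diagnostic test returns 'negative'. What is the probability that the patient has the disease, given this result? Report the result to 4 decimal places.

Let H be the event that the patient has the disease. P(H) = 0.246, so P(¬H) = 0.754. With E the 'negative' result, P(E|H) = 0.255 and P(E|¬H) = 0.934.
P(E) = 0.255·0.246 + 0.934·0.754 = 0.062730 + 0.70424 = 0.76697.
By Bayes' theorem, P(H|E) = 0.062730 / 0.76697 = 0.0818.

P(H | E) ≈ 0.0818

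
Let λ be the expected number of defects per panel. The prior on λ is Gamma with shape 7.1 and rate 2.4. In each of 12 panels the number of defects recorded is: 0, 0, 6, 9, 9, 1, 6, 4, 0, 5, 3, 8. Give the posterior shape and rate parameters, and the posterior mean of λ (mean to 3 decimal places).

Posterior: Gamma(shape=58.1, rate=14.4); mean ≈ 4.035

Total count ∑xᵢ = 51 over n = 12 panels.
Gamma is conjugate to the Poisson likelihood: posterior is Gamma(shape = 7.1+51 = 58.1, rate = 2.4+12 = 14.4).
Posterior mean = shape/rate = 58.1/14.4 = 4.035.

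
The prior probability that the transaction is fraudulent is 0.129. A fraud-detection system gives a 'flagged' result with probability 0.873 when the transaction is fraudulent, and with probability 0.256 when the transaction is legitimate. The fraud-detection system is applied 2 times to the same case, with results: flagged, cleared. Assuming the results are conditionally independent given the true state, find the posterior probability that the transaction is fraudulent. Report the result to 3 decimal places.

Posterior P(H) ≈ 0.079

Let H be the event that the transaction is fraudulent; start with P(H) = 0.129. P('flagged'|H) = 0.873, P('flagged'|¬H) = 0.256.
Update on result 1 ('flagged'): P(H) ← 0.873·0.1290 / (0.873·0.1290 + 0.256·0.8710) = 0.11262/0.33559 = 0.3356.
Update on result 2 ('cleared'): P(H) ← 0.127·0.3356 / (0.127·0.3356 + 0.744·0.6644) = 0.042618/0.53695 = 0.0794.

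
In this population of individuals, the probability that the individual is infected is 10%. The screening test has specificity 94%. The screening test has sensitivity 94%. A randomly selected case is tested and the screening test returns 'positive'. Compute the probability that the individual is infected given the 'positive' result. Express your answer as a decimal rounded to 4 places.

P(H | E) ≈ 0.6351

Write H for 'the individual is infected'. Prior odds H:¬H = 0.1/0.9 = 0.11111. For the 'positive' outcome, the likelihood ratio is 0.94/0.06 = 15.667.
Posterior odds = 0.11111 × 15.667 = 1.7407, so P(H|E) = 1.7407/(1+1.7407) = 0.6351.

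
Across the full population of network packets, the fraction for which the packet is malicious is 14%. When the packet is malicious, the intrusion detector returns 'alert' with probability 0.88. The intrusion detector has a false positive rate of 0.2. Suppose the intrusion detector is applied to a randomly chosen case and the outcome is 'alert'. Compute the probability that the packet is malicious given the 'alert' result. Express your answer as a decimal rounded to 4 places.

Let H be the event that the packet is malicious. P(H) = 0.14, so P(¬H) = 0.86. With E the 'alert' result, P(E|H) = 0.88 and P(E|¬H) = 0.2.
P(E) = 0.88·0.14 + 0.2·0.86 = 0.12320 + 0.17200 = 0.29520.
By Bayes' theorem, P(H|E) = 0.12320 / 0.29520 = 0.4173.

P(H | E) ≈ 0.4173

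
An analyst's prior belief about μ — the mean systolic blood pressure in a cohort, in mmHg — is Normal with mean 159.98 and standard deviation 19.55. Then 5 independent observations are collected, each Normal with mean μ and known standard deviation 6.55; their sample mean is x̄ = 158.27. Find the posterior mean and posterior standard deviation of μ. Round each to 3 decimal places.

With known σ, the Normal prior is conjugate. Weight on the data is w = (n/σ²)/(n/σ² + 1/τ₀²) = 0.116543/(0.116543+0.00261641) = 0.97804.
Posterior mean = w·x̄ + (1−w)·μ₀ = 0.97804·158.27 + 0.021957·159.98 = 158.308. Posterior variance = 1/(0.116543+0.00261641) = 8.39210, so SD = 2.897.

Posterior mean ≈ 158.308; posterior SD ≈ 2.897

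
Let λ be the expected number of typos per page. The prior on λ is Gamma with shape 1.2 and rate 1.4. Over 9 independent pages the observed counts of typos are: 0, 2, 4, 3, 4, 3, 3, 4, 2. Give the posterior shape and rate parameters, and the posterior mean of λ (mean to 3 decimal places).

Posterior: Gamma(shape=26.2, rate=10.4); mean ≈ 2.519

The Poisson likelihood adds the total count to the shape and the number of exposure periods to the rate. Here ∑xᵢ = 25 and n = 9, so shape 1.2→26.2 and rate 1.4→10.4.
Posterior mean = shape/rate = 26.2/10.4 = 2.519.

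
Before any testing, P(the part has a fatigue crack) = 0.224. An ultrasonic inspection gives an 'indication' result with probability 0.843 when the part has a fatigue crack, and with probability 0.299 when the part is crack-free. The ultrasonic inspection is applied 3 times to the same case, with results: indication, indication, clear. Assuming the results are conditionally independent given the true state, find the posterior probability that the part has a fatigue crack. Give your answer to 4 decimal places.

With H the event that the part has a fatigue crack, the joint likelihood of the observed sequence is P(data|H) = 0.843·0.843·0.157 = 0.11157 and P(data|¬H) = 0.299·0.299·0.701 = 0.062670.
Bayes: P(H|data) = 0.224·0.11157 / (0.224·0.11157 + 0.776·0.062670) = 0.024992/0.073624 = 0.3395.

Posterior P(H) ≈ 0.3395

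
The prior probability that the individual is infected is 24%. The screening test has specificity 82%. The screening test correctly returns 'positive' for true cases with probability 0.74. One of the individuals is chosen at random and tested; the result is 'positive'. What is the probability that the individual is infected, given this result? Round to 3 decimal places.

Write H for 'the individual is infected'. Prior odds H:¬H = 0.24/0.76 = 0.31579. For the 'positive' outcome, the likelihood ratio is 0.74/0.18 = 4.1111.
Posterior odds = 0.31579 × 4.1111 = 1.2982, so P(H|E) = 1.2982/(1+1.2982) = 0.565.

P(H | E) ≈ 0.565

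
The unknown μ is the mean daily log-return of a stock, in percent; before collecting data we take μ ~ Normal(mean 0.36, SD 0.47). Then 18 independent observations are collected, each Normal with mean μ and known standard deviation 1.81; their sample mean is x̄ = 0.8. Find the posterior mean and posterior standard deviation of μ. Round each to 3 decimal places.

Prior precision 1/τ₀² = 1/0.47² = 4.52694; data precision n/σ² = 18/1.81² = 5.49434.
Posterior precision = 4.52694 + 5.49434 = 10.0213, giving posterior SD = 1/√10.0213 = 0.316.
Posterior mean = (4.52694·0.36 + 5.49434·0.8) / 10.0213 = 0.601.

Posterior mean ≈ 0.601; posterior SD ≈ 0.316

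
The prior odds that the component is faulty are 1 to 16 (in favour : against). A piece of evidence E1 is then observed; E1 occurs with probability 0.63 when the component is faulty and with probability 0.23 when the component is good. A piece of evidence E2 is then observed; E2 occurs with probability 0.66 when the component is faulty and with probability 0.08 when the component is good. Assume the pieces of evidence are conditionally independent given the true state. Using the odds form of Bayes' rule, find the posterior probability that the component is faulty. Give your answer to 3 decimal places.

Prior odds = 1/16 = 0.062500. In log-odds, ln(0.062500) = -2.7726.
Add log likelihood ratios: ln(2.7391) + ln(8.2500) = 3.1179.
Posterior log-odds = 0.34526, so posterior odds = exp(0.34526) = 1.4124. Converting, P(H|E) = 1.4124/2.4124 = 0.585.

Posterior probability ≈ 0.585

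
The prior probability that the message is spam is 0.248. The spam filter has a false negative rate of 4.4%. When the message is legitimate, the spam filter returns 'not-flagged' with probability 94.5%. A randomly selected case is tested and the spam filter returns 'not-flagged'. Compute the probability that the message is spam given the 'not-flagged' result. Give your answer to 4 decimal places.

P(H | E) ≈ 0.0151

Let H be the event that the message is spam. P(H) = 0.248, so P(¬H) = 0.752. With E the 'not-flagged' result, P(E|H) = 0.044 and P(E|¬H) = 0.945.
P(E) = 0.044·0.248 + 0.945·0.752 = 0.010912 + 0.71064 = 0.72155.
By Bayes' theorem, P(H|E) = 0.010912 / 0.72155 = 0.0151.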